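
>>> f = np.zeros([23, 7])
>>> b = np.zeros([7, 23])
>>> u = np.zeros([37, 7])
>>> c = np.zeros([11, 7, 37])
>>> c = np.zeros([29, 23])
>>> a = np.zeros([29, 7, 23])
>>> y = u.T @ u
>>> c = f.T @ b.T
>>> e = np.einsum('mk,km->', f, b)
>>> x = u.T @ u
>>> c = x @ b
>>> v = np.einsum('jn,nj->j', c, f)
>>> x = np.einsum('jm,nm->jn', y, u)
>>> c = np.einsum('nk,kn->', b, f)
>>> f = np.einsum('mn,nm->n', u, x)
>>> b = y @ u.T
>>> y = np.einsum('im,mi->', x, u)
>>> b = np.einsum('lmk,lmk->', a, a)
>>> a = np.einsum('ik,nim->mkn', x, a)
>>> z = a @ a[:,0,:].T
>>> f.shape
(7,)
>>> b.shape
()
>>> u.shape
(37, 7)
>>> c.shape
()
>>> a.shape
(23, 37, 29)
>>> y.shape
()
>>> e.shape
()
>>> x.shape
(7, 37)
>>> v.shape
(7,)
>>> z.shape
(23, 37, 23)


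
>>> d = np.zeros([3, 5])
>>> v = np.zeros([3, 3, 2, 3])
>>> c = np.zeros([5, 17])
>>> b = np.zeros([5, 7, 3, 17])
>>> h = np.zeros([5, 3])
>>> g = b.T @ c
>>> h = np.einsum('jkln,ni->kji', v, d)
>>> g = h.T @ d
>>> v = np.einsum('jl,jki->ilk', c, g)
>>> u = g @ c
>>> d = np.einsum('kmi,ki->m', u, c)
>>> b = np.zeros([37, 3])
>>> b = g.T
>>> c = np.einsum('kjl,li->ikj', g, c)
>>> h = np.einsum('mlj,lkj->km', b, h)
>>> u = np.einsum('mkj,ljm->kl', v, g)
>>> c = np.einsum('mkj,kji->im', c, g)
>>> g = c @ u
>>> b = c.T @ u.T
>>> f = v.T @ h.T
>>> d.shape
(3,)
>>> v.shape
(5, 17, 3)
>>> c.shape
(5, 17)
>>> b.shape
(17, 17)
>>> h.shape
(3, 5)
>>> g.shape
(5, 5)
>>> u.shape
(17, 5)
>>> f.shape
(3, 17, 3)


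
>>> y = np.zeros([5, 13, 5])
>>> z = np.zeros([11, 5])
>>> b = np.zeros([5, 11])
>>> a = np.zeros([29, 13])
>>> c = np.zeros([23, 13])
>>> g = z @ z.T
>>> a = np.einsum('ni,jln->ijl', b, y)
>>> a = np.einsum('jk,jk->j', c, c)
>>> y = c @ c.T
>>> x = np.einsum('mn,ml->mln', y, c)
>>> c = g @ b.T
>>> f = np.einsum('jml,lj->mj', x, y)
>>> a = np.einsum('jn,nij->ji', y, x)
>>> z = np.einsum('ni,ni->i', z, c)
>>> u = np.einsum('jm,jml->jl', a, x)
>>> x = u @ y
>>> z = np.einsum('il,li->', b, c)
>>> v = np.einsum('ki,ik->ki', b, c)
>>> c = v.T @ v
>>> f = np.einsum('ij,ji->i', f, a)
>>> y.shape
(23, 23)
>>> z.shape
()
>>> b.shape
(5, 11)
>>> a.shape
(23, 13)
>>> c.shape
(11, 11)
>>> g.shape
(11, 11)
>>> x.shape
(23, 23)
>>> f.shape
(13,)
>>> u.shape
(23, 23)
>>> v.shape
(5, 11)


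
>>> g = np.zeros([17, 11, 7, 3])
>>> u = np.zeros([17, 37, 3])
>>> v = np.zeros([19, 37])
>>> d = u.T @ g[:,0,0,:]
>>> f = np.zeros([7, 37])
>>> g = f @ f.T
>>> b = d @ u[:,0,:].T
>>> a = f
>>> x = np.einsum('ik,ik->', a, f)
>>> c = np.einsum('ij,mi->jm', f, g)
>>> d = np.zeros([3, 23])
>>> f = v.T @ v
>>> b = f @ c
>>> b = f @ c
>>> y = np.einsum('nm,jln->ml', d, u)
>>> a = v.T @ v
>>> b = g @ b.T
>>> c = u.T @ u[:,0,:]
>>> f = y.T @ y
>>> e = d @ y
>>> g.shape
(7, 7)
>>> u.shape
(17, 37, 3)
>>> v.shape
(19, 37)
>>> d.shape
(3, 23)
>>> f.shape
(37, 37)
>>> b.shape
(7, 37)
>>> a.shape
(37, 37)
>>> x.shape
()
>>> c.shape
(3, 37, 3)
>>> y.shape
(23, 37)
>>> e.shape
(3, 37)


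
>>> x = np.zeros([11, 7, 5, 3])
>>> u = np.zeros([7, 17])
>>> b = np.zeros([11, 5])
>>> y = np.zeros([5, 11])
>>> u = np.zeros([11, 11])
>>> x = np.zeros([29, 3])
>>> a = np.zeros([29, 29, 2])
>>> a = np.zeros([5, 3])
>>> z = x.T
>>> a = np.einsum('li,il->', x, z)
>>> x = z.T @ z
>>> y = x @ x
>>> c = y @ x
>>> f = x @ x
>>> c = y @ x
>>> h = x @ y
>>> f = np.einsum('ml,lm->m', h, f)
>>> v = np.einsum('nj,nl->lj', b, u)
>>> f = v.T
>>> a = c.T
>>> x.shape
(29, 29)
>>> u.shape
(11, 11)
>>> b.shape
(11, 5)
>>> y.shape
(29, 29)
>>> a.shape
(29, 29)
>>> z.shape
(3, 29)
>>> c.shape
(29, 29)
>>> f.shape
(5, 11)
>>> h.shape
(29, 29)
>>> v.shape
(11, 5)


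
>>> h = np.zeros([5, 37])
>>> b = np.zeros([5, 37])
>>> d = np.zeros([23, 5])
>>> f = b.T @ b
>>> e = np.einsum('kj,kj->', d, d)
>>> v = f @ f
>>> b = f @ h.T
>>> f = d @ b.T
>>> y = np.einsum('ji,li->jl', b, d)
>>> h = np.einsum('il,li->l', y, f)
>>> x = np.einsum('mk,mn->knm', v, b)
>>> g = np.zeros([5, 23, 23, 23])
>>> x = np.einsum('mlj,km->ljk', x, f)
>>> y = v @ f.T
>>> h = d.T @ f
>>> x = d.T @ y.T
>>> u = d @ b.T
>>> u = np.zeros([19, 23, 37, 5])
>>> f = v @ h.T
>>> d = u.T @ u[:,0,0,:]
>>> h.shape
(5, 37)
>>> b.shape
(37, 5)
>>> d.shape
(5, 37, 23, 5)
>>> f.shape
(37, 5)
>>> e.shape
()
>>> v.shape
(37, 37)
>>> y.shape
(37, 23)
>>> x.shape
(5, 37)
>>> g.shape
(5, 23, 23, 23)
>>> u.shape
(19, 23, 37, 5)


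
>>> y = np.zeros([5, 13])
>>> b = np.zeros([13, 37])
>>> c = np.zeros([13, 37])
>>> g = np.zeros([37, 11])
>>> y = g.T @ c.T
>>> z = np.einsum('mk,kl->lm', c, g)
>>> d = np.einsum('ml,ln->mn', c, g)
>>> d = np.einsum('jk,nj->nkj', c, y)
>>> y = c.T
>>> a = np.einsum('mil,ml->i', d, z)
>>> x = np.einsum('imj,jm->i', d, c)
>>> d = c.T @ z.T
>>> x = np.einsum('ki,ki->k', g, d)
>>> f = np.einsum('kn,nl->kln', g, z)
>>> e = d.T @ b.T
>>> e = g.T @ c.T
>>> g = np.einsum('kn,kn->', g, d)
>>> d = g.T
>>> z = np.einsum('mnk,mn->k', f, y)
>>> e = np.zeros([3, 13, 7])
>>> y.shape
(37, 13)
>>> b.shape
(13, 37)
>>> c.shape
(13, 37)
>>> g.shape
()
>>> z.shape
(11,)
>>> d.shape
()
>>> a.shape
(37,)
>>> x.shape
(37,)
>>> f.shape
(37, 13, 11)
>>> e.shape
(3, 13, 7)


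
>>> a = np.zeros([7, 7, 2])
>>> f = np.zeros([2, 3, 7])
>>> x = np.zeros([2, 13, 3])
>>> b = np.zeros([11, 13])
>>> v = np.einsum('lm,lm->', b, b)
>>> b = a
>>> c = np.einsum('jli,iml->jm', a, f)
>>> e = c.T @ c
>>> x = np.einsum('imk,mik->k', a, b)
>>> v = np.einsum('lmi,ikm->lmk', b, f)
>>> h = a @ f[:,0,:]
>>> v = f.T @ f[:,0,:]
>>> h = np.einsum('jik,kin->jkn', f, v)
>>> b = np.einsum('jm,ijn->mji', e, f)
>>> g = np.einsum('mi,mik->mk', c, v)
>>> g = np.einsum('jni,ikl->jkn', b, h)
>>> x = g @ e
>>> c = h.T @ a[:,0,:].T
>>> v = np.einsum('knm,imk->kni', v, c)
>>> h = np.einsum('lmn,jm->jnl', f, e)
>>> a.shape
(7, 7, 2)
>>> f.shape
(2, 3, 7)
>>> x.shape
(3, 7, 3)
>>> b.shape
(3, 3, 2)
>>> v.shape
(7, 3, 7)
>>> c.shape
(7, 7, 7)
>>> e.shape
(3, 3)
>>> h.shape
(3, 7, 2)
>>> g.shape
(3, 7, 3)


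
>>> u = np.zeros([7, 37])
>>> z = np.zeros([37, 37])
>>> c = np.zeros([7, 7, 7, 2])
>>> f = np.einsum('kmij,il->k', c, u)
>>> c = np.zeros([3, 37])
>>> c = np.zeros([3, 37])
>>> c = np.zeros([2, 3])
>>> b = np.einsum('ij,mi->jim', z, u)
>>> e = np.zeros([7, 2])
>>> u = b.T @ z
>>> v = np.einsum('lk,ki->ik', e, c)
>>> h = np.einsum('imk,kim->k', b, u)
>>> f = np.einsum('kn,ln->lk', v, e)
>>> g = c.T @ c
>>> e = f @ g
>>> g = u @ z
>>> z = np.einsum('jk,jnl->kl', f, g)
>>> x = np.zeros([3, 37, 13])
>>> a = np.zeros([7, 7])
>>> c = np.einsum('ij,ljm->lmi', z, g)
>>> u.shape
(7, 37, 37)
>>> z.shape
(3, 37)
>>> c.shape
(7, 37, 3)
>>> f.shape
(7, 3)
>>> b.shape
(37, 37, 7)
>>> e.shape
(7, 3)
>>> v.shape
(3, 2)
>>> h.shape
(7,)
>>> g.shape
(7, 37, 37)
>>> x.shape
(3, 37, 13)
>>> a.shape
(7, 7)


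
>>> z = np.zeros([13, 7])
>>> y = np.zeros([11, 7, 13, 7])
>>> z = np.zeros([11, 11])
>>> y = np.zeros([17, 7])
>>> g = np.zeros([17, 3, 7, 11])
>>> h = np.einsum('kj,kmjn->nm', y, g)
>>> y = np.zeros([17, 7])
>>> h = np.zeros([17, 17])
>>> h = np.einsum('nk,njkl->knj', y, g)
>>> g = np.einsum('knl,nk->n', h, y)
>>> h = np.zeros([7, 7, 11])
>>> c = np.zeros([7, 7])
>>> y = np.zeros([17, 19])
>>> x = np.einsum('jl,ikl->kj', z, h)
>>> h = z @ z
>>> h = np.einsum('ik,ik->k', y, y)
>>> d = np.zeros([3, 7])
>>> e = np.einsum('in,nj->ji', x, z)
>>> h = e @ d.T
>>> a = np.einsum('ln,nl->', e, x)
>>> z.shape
(11, 11)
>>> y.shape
(17, 19)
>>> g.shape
(17,)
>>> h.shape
(11, 3)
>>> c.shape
(7, 7)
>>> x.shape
(7, 11)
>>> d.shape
(3, 7)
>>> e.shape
(11, 7)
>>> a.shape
()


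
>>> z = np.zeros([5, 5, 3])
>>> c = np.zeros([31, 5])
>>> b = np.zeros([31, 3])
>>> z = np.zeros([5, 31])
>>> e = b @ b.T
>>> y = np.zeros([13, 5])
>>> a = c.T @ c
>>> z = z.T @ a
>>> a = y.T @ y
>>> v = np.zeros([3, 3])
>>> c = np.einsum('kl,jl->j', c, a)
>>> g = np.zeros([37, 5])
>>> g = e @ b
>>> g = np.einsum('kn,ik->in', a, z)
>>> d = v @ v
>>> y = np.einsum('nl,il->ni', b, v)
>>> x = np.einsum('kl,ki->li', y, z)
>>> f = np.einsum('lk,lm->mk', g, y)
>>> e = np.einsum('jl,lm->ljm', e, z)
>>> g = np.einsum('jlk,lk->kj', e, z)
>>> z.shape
(31, 5)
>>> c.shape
(5,)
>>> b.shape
(31, 3)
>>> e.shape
(31, 31, 5)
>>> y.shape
(31, 3)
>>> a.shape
(5, 5)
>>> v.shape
(3, 3)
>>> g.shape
(5, 31)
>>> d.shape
(3, 3)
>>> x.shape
(3, 5)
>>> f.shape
(3, 5)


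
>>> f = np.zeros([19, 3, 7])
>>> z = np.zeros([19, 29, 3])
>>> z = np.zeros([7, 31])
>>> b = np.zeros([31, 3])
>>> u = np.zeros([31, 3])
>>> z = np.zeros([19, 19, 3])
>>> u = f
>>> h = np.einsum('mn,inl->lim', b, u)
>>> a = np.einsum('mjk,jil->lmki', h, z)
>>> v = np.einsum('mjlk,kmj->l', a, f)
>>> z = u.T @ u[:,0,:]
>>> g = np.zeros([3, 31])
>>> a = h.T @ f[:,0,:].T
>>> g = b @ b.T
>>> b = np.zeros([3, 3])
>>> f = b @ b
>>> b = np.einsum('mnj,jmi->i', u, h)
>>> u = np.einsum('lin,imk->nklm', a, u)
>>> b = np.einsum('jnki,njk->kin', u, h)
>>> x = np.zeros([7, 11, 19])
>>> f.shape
(3, 3)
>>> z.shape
(7, 3, 7)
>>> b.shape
(31, 3, 7)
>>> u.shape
(19, 7, 31, 3)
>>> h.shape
(7, 19, 31)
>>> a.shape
(31, 19, 19)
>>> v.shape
(31,)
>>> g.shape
(31, 31)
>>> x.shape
(7, 11, 19)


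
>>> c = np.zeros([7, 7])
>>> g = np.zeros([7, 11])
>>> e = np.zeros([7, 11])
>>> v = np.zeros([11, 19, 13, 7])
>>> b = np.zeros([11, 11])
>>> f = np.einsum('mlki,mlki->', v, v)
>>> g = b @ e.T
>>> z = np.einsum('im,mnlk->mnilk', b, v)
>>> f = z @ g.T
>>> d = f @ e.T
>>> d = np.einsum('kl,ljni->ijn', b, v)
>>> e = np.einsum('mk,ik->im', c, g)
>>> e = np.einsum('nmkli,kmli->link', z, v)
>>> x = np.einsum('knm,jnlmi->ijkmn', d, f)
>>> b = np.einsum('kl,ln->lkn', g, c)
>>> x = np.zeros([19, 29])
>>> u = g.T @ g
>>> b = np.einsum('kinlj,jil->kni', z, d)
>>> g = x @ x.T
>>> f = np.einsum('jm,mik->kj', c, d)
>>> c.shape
(7, 7)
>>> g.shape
(19, 19)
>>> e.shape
(13, 7, 11, 11)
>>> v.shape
(11, 19, 13, 7)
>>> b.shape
(11, 11, 19)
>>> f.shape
(13, 7)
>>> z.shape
(11, 19, 11, 13, 7)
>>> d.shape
(7, 19, 13)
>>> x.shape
(19, 29)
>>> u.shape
(7, 7)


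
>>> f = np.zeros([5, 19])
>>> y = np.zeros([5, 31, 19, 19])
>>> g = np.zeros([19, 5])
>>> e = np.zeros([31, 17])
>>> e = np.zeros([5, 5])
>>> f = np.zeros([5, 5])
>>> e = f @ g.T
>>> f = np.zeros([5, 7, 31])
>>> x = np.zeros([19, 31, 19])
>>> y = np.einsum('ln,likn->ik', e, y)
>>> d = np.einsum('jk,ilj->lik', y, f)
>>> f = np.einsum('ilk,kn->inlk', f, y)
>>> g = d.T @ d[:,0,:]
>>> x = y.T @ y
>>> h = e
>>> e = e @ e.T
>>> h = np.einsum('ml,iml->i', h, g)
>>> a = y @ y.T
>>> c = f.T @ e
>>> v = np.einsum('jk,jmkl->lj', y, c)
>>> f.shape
(5, 19, 7, 31)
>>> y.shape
(31, 19)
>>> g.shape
(19, 5, 19)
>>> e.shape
(5, 5)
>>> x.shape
(19, 19)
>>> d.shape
(7, 5, 19)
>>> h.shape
(19,)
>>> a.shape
(31, 31)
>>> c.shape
(31, 7, 19, 5)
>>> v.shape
(5, 31)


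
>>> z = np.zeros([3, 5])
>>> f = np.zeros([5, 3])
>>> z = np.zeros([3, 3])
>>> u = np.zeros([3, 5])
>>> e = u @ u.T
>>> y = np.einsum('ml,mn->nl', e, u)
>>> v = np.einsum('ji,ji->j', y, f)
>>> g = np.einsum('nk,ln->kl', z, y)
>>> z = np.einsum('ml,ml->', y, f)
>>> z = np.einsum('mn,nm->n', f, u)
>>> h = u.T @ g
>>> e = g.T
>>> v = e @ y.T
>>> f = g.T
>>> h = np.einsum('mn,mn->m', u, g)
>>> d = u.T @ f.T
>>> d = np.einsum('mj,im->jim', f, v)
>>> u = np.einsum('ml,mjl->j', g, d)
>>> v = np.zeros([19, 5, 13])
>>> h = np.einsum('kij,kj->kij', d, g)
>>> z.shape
(3,)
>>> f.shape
(5, 3)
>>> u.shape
(5,)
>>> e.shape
(5, 3)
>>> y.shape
(5, 3)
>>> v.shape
(19, 5, 13)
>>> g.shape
(3, 5)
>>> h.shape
(3, 5, 5)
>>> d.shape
(3, 5, 5)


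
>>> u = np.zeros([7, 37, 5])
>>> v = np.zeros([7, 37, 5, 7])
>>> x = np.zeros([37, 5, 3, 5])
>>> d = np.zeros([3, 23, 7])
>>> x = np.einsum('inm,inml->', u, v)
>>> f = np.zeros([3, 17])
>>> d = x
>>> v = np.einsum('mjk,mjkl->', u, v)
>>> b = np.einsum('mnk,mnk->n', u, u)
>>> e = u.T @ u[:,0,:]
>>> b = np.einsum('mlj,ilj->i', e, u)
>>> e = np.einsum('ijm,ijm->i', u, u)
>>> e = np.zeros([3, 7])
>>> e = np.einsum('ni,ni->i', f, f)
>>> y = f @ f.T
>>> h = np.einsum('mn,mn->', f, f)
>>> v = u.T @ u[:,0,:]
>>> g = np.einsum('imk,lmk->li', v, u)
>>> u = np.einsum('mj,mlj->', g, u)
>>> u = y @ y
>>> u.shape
(3, 3)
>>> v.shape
(5, 37, 5)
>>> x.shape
()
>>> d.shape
()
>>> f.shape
(3, 17)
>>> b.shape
(7,)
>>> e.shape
(17,)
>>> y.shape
(3, 3)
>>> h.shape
()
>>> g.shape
(7, 5)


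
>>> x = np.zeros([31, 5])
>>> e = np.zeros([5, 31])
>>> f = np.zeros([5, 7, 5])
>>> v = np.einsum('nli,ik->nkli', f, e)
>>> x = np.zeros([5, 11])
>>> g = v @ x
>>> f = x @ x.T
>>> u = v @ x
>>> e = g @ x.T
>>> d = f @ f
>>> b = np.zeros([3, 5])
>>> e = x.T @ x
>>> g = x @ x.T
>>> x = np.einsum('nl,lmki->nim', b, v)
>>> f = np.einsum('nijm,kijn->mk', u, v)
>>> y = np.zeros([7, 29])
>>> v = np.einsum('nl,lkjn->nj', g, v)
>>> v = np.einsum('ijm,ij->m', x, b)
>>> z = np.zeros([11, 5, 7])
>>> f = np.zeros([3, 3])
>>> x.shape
(3, 5, 31)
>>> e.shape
(11, 11)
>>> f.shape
(3, 3)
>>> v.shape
(31,)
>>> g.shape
(5, 5)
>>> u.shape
(5, 31, 7, 11)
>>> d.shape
(5, 5)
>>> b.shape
(3, 5)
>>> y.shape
(7, 29)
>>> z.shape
(11, 5, 7)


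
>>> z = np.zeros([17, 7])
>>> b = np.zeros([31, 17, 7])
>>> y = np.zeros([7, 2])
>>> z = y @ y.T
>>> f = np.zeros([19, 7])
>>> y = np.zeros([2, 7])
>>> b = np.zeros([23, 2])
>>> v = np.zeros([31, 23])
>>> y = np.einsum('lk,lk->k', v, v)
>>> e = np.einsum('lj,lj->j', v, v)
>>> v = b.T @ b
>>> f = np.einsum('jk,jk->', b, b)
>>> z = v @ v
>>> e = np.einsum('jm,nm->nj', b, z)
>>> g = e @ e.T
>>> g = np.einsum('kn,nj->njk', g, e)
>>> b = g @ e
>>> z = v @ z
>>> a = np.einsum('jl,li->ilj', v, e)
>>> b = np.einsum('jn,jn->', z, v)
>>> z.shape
(2, 2)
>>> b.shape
()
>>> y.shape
(23,)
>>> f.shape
()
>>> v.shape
(2, 2)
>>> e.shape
(2, 23)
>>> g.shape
(2, 23, 2)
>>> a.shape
(23, 2, 2)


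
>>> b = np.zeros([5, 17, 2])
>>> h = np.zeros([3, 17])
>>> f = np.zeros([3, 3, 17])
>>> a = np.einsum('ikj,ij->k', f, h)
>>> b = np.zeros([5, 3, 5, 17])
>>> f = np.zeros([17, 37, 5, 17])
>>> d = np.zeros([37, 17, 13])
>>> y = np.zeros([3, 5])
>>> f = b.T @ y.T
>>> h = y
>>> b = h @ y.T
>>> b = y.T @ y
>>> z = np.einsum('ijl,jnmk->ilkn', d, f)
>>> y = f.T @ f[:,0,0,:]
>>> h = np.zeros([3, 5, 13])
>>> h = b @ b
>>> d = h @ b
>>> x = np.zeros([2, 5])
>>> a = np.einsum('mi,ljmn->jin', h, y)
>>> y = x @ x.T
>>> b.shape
(5, 5)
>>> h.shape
(5, 5)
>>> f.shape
(17, 5, 3, 3)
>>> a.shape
(3, 5, 3)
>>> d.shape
(5, 5)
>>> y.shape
(2, 2)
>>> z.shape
(37, 13, 3, 5)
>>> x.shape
(2, 5)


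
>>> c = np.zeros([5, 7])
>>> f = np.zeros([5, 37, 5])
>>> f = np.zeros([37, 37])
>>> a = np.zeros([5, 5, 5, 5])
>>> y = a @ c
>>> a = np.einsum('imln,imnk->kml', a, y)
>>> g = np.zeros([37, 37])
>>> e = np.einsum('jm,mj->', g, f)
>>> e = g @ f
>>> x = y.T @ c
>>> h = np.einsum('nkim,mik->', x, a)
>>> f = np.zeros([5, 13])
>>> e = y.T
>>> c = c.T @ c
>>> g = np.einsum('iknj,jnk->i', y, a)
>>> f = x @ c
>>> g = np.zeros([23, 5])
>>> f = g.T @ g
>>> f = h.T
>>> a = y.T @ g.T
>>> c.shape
(7, 7)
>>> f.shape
()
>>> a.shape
(7, 5, 5, 23)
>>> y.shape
(5, 5, 5, 7)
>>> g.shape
(23, 5)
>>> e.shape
(7, 5, 5, 5)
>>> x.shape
(7, 5, 5, 7)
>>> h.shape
()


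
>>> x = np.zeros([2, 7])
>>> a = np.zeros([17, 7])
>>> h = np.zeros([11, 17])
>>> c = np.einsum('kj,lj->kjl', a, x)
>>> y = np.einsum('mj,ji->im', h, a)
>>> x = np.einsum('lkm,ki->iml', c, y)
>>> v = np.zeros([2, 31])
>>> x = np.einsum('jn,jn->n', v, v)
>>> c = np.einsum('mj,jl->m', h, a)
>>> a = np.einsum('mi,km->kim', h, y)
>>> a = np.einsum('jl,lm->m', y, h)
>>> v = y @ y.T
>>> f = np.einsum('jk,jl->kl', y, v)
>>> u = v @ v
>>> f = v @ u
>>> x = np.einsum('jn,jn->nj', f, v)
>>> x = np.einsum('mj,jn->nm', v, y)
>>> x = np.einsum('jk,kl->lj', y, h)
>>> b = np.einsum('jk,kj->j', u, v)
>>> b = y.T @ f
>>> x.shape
(17, 7)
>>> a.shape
(17,)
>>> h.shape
(11, 17)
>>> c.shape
(11,)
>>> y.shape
(7, 11)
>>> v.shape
(7, 7)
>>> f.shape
(7, 7)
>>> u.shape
(7, 7)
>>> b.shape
(11, 7)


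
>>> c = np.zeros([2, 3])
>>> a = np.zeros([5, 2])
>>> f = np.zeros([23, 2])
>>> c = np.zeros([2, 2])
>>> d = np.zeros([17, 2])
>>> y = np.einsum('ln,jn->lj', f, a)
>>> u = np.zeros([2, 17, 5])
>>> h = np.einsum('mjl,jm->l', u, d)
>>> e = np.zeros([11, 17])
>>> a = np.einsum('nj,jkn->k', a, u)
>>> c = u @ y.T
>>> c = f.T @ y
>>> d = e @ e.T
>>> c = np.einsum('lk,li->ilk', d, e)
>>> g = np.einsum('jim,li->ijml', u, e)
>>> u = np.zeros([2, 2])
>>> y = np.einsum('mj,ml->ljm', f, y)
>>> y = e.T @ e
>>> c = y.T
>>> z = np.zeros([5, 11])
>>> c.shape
(17, 17)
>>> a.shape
(17,)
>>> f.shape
(23, 2)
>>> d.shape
(11, 11)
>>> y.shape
(17, 17)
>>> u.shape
(2, 2)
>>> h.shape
(5,)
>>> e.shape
(11, 17)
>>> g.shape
(17, 2, 5, 11)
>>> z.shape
(5, 11)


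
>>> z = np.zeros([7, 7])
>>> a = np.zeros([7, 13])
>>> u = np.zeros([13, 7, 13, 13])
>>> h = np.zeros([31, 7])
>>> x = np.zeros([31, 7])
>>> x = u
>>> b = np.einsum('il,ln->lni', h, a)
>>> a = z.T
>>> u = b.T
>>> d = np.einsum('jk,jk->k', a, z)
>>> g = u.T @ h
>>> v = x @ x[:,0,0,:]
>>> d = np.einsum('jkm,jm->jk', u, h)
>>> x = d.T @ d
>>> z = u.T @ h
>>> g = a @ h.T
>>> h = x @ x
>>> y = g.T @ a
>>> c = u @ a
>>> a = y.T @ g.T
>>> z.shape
(7, 13, 7)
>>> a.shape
(7, 7)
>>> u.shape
(31, 13, 7)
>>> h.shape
(13, 13)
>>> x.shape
(13, 13)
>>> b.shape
(7, 13, 31)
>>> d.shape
(31, 13)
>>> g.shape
(7, 31)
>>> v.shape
(13, 7, 13, 13)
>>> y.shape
(31, 7)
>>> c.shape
(31, 13, 7)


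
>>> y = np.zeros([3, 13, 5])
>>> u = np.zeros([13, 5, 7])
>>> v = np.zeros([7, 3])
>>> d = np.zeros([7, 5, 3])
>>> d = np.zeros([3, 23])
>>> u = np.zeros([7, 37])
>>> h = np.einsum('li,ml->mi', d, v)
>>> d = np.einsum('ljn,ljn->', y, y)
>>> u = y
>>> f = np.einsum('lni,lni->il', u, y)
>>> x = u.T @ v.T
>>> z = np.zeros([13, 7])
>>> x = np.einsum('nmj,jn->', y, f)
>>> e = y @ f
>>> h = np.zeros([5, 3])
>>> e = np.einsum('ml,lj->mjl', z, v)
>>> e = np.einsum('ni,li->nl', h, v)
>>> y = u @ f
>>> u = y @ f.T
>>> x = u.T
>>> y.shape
(3, 13, 3)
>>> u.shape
(3, 13, 5)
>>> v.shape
(7, 3)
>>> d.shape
()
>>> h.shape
(5, 3)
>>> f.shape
(5, 3)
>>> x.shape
(5, 13, 3)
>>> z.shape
(13, 7)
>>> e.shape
(5, 7)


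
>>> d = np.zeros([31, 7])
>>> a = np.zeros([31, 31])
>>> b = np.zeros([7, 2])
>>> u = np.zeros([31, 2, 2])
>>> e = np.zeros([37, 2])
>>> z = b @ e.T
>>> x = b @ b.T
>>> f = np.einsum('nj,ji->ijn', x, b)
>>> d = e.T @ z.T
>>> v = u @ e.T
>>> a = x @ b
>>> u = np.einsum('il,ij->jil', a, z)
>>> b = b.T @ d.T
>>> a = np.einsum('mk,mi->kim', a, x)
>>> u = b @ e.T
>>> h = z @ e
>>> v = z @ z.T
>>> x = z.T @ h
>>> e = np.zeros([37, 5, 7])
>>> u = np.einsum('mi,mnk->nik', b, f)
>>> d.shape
(2, 7)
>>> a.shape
(2, 7, 7)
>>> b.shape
(2, 2)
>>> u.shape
(7, 2, 7)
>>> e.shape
(37, 5, 7)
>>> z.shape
(7, 37)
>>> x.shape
(37, 2)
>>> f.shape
(2, 7, 7)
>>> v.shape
(7, 7)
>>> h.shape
(7, 2)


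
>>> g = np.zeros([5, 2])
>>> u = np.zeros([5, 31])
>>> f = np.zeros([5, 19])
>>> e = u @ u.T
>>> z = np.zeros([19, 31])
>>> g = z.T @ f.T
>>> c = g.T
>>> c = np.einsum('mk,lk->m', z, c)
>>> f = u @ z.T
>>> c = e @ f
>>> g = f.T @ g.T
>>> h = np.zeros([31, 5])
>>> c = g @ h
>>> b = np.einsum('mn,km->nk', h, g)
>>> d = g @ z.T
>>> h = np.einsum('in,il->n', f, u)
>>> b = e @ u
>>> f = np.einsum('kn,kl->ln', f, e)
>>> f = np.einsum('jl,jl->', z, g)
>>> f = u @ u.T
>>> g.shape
(19, 31)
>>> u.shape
(5, 31)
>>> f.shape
(5, 5)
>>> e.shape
(5, 5)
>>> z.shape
(19, 31)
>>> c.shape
(19, 5)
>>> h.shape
(19,)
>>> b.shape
(5, 31)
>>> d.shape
(19, 19)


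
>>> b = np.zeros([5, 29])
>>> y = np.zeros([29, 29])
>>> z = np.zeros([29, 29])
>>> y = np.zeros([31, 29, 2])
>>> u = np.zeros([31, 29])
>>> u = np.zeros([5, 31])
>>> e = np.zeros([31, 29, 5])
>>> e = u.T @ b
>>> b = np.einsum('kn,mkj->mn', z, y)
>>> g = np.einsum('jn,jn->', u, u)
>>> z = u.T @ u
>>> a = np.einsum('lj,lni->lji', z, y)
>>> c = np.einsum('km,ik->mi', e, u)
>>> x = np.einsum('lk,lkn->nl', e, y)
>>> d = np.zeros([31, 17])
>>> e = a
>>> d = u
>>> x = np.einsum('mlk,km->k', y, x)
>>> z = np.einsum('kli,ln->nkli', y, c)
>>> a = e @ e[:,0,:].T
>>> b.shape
(31, 29)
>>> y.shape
(31, 29, 2)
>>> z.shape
(5, 31, 29, 2)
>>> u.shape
(5, 31)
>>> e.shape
(31, 31, 2)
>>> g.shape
()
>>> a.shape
(31, 31, 31)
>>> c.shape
(29, 5)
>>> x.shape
(2,)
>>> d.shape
(5, 31)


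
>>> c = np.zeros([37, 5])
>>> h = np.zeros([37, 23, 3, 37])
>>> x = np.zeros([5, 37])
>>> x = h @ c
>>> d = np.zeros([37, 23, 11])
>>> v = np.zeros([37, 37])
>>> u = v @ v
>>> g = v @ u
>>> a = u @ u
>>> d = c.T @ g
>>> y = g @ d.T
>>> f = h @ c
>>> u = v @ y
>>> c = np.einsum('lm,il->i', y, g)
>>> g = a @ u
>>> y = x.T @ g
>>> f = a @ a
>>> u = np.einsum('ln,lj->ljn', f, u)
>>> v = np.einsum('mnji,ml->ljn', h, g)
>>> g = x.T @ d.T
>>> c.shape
(37,)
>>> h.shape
(37, 23, 3, 37)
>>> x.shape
(37, 23, 3, 5)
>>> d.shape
(5, 37)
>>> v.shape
(5, 3, 23)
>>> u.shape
(37, 5, 37)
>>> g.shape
(5, 3, 23, 5)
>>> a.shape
(37, 37)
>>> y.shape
(5, 3, 23, 5)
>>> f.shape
(37, 37)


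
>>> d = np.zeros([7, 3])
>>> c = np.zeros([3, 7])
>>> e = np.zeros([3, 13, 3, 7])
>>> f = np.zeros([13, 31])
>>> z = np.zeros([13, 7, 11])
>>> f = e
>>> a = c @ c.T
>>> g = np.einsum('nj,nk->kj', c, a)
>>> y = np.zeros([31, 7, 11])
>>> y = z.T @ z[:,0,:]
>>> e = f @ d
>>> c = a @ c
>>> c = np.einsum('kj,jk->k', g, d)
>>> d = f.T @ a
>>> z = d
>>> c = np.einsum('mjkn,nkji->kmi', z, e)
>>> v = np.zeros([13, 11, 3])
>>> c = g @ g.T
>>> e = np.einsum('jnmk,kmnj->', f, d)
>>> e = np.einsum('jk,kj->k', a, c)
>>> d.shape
(7, 3, 13, 3)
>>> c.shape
(3, 3)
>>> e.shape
(3,)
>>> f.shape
(3, 13, 3, 7)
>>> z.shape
(7, 3, 13, 3)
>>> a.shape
(3, 3)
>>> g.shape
(3, 7)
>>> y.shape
(11, 7, 11)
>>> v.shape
(13, 11, 3)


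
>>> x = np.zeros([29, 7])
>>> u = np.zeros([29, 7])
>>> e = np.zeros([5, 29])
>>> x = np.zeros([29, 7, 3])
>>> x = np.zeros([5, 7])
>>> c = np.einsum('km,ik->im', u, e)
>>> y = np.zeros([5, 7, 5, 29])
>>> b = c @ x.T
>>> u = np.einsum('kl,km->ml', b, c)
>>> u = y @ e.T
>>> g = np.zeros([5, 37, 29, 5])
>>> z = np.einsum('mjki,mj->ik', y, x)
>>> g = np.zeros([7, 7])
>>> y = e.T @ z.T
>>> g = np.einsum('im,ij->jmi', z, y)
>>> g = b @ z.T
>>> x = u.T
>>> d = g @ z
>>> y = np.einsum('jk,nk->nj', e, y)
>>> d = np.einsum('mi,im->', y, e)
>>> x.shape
(5, 5, 7, 5)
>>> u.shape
(5, 7, 5, 5)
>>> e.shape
(5, 29)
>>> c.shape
(5, 7)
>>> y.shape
(29, 5)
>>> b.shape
(5, 5)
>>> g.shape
(5, 29)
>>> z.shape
(29, 5)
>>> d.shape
()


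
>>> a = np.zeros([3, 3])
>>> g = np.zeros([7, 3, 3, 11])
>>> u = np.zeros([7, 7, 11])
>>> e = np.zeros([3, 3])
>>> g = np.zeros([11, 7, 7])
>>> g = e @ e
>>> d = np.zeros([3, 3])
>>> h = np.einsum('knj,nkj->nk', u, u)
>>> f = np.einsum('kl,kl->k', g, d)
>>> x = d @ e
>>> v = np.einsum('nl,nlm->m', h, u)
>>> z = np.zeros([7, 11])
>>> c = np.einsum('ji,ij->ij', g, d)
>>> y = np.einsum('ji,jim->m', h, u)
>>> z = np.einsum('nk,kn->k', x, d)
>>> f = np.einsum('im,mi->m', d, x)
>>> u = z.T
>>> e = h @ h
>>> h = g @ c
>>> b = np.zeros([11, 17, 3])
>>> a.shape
(3, 3)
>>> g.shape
(3, 3)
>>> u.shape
(3,)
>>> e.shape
(7, 7)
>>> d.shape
(3, 3)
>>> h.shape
(3, 3)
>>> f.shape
(3,)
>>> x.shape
(3, 3)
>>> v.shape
(11,)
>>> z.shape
(3,)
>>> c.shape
(3, 3)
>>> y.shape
(11,)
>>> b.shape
(11, 17, 3)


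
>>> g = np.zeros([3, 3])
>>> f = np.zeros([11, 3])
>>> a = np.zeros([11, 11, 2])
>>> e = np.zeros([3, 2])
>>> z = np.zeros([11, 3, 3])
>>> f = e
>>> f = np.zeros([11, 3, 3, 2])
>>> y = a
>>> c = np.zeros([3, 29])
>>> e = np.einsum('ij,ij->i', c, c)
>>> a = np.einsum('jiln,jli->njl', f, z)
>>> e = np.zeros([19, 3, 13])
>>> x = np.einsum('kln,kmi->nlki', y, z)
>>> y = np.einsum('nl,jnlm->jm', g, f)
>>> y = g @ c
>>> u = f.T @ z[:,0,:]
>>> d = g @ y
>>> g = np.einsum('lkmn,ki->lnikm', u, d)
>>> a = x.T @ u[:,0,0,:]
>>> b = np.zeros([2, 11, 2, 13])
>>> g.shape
(2, 3, 29, 3, 3)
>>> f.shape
(11, 3, 3, 2)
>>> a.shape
(3, 11, 11, 3)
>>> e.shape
(19, 3, 13)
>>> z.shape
(11, 3, 3)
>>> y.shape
(3, 29)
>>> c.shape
(3, 29)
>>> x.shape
(2, 11, 11, 3)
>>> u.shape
(2, 3, 3, 3)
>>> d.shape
(3, 29)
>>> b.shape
(2, 11, 2, 13)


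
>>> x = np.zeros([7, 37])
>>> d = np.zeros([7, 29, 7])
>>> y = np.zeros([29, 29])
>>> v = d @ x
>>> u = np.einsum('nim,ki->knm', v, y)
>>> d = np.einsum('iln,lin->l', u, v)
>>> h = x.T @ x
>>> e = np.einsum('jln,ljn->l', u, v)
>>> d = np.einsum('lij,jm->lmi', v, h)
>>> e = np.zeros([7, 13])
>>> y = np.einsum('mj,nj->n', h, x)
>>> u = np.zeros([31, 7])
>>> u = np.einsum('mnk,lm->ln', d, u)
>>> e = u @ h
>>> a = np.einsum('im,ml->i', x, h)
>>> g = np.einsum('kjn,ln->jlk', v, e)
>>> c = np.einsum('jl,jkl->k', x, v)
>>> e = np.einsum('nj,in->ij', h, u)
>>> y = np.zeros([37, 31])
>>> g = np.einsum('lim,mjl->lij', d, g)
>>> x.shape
(7, 37)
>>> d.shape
(7, 37, 29)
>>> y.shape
(37, 31)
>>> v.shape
(7, 29, 37)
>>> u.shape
(31, 37)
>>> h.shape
(37, 37)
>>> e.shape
(31, 37)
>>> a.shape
(7,)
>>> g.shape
(7, 37, 31)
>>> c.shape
(29,)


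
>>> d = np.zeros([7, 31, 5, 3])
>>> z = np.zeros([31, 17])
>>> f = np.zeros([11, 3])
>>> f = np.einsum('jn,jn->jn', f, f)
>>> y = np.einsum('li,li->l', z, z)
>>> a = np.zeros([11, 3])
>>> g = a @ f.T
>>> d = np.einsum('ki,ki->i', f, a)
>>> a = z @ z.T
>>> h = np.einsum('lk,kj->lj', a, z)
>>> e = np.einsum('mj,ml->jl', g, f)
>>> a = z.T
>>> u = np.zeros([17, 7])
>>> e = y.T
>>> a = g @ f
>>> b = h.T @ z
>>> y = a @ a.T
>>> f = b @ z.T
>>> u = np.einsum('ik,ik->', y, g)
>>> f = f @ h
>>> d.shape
(3,)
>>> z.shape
(31, 17)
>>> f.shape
(17, 17)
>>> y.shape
(11, 11)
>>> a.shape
(11, 3)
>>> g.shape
(11, 11)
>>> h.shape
(31, 17)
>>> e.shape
(31,)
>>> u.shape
()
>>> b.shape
(17, 17)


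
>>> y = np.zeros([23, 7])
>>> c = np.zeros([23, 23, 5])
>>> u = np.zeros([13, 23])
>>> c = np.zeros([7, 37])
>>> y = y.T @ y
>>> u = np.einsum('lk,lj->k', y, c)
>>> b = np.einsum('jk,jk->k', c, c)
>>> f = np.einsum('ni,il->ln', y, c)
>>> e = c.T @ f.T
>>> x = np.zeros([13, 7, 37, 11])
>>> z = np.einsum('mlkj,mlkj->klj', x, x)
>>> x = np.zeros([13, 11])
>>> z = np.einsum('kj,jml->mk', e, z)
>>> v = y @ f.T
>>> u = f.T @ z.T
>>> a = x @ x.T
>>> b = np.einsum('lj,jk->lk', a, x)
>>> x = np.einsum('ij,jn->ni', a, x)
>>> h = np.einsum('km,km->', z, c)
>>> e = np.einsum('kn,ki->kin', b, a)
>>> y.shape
(7, 7)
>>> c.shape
(7, 37)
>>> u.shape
(7, 7)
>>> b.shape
(13, 11)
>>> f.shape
(37, 7)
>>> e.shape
(13, 13, 11)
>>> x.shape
(11, 13)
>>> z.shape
(7, 37)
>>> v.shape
(7, 37)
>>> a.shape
(13, 13)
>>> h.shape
()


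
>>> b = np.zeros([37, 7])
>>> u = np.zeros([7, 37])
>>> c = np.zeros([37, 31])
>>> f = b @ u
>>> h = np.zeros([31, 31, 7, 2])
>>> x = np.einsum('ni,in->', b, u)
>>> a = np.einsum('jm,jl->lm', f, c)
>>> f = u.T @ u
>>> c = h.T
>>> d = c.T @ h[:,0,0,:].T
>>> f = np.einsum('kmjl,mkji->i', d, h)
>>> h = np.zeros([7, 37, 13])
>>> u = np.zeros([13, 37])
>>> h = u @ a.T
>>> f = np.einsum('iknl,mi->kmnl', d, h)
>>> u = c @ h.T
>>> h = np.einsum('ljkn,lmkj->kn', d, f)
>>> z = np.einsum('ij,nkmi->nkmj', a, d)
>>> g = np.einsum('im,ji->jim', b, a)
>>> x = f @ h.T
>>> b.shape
(37, 7)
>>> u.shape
(2, 7, 31, 13)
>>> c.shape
(2, 7, 31, 31)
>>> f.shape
(31, 13, 7, 31)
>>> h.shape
(7, 31)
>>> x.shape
(31, 13, 7, 7)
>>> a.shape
(31, 37)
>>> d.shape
(31, 31, 7, 31)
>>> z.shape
(31, 31, 7, 37)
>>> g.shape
(31, 37, 7)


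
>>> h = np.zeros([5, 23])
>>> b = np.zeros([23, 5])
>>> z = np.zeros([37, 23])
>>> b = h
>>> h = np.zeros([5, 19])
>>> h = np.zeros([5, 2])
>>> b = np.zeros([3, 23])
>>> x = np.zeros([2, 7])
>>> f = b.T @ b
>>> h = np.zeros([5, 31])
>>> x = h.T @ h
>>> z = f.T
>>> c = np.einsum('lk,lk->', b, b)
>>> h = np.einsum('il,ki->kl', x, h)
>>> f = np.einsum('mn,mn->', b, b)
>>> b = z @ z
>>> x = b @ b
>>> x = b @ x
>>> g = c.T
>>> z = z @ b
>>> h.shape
(5, 31)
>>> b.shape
(23, 23)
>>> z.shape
(23, 23)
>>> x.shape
(23, 23)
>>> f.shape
()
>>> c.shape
()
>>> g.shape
()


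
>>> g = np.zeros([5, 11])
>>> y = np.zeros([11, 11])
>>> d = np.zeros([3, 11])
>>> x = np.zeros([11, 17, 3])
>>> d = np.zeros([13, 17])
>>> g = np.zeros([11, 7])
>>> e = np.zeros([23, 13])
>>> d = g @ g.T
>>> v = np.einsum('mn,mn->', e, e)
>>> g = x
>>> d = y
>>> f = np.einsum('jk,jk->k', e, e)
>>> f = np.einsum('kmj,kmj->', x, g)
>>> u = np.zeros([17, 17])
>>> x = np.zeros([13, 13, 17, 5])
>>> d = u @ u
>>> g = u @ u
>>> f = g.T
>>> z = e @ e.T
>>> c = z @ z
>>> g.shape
(17, 17)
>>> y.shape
(11, 11)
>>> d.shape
(17, 17)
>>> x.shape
(13, 13, 17, 5)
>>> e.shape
(23, 13)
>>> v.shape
()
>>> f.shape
(17, 17)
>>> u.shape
(17, 17)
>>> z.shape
(23, 23)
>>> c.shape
(23, 23)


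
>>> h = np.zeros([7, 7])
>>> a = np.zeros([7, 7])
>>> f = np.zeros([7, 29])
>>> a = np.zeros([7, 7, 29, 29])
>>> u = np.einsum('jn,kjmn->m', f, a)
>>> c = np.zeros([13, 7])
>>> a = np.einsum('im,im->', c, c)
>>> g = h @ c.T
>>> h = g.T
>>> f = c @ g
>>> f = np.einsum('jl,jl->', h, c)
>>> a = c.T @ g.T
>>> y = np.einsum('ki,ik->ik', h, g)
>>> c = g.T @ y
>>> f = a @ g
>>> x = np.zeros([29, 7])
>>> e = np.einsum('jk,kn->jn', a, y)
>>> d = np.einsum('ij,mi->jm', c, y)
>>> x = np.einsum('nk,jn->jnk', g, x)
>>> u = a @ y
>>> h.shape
(13, 7)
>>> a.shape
(7, 7)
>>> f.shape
(7, 13)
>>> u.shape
(7, 13)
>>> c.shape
(13, 13)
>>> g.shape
(7, 13)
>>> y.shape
(7, 13)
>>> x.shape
(29, 7, 13)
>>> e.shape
(7, 13)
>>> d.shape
(13, 7)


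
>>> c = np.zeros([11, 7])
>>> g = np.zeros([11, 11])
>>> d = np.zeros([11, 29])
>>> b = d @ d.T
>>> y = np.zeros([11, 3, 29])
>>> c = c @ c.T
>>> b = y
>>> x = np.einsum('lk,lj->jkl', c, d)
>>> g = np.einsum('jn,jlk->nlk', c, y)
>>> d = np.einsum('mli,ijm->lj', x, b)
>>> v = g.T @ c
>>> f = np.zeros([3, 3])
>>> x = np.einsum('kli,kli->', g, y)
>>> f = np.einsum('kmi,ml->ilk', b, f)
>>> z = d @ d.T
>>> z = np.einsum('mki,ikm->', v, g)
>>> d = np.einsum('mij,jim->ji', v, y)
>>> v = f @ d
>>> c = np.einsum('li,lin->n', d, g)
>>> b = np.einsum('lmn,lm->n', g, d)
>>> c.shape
(29,)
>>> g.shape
(11, 3, 29)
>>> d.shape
(11, 3)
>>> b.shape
(29,)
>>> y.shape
(11, 3, 29)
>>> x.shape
()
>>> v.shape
(29, 3, 3)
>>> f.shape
(29, 3, 11)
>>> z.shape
()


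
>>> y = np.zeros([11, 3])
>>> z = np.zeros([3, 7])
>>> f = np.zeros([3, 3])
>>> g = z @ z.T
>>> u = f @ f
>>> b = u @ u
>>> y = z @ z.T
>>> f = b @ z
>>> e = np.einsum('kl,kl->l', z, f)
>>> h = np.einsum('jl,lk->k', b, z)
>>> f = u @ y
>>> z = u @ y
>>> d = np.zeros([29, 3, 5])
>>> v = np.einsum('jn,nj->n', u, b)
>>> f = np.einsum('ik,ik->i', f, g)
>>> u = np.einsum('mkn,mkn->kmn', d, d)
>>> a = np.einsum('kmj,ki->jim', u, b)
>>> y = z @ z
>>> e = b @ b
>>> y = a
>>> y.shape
(5, 3, 29)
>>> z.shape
(3, 3)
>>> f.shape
(3,)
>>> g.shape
(3, 3)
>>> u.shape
(3, 29, 5)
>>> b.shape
(3, 3)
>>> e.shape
(3, 3)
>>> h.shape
(7,)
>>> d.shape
(29, 3, 5)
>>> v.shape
(3,)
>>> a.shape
(5, 3, 29)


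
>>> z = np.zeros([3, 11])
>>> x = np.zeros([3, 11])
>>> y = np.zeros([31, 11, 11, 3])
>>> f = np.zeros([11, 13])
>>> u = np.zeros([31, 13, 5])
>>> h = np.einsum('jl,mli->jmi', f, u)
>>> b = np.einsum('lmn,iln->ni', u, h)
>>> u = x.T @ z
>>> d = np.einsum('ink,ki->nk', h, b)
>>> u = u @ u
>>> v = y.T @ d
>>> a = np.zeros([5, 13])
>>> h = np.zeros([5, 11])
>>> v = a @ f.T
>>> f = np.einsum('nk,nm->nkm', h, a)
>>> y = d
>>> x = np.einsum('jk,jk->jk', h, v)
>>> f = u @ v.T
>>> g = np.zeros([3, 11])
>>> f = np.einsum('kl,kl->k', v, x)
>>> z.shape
(3, 11)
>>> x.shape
(5, 11)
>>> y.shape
(31, 5)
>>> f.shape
(5,)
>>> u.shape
(11, 11)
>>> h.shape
(5, 11)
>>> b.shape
(5, 11)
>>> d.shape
(31, 5)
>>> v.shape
(5, 11)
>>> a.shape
(5, 13)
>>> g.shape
(3, 11)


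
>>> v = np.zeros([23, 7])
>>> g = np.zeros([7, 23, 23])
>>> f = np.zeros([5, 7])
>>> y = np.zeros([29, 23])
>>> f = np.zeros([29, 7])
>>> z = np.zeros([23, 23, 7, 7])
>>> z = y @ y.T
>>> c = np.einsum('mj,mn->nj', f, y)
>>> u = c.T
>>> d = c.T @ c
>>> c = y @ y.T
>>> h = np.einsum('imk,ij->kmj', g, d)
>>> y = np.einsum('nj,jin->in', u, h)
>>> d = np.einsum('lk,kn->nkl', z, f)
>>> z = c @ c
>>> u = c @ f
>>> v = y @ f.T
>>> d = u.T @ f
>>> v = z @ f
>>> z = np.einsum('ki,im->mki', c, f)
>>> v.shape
(29, 7)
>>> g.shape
(7, 23, 23)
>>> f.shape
(29, 7)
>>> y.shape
(23, 7)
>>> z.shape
(7, 29, 29)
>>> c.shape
(29, 29)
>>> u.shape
(29, 7)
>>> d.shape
(7, 7)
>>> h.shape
(23, 23, 7)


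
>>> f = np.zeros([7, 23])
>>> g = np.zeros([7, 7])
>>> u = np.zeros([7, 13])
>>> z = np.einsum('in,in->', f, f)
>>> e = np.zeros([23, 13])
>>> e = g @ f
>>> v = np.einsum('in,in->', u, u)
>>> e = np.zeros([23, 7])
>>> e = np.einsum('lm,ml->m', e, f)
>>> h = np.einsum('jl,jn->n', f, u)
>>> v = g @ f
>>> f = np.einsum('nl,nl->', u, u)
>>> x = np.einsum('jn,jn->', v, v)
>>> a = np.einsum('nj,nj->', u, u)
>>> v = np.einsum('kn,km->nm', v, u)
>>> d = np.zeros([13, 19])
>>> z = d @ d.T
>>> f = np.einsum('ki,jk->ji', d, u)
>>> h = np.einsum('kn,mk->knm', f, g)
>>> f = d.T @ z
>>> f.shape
(19, 13)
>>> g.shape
(7, 7)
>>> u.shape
(7, 13)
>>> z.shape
(13, 13)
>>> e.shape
(7,)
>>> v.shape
(23, 13)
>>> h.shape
(7, 19, 7)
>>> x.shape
()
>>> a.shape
()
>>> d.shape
(13, 19)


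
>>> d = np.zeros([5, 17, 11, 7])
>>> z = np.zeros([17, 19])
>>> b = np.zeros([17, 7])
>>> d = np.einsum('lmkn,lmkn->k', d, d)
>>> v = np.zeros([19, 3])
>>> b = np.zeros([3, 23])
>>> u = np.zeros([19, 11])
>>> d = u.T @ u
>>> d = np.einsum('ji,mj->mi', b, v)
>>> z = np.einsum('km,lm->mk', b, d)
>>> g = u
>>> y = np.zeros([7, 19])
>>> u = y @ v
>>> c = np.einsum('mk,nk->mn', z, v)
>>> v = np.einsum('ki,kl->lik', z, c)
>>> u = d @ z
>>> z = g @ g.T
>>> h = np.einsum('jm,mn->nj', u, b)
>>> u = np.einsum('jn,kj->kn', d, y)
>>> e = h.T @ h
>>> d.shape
(19, 23)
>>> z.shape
(19, 19)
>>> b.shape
(3, 23)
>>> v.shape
(19, 3, 23)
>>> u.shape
(7, 23)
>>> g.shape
(19, 11)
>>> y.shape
(7, 19)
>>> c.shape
(23, 19)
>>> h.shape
(23, 19)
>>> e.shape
(19, 19)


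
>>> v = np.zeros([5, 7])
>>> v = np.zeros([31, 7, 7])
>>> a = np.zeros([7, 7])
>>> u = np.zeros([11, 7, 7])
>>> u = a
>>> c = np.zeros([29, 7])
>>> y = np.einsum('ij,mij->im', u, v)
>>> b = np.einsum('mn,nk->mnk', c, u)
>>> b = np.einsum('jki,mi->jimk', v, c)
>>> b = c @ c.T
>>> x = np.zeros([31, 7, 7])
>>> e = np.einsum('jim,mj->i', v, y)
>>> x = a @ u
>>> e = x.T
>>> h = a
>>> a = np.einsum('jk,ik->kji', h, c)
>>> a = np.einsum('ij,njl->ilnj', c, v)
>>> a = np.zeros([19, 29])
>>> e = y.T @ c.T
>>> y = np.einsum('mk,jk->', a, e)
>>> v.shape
(31, 7, 7)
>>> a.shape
(19, 29)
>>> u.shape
(7, 7)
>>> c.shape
(29, 7)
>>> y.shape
()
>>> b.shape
(29, 29)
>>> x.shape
(7, 7)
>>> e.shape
(31, 29)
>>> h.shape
(7, 7)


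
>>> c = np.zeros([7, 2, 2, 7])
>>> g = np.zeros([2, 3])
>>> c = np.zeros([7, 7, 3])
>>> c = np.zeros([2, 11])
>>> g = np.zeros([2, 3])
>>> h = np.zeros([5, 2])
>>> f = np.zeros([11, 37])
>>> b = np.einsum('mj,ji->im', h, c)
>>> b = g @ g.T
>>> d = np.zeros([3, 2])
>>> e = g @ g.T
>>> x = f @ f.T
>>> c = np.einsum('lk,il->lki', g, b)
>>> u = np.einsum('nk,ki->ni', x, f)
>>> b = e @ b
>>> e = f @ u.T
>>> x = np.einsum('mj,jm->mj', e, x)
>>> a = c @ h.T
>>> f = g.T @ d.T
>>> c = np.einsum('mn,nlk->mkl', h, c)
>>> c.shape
(5, 2, 3)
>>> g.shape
(2, 3)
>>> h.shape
(5, 2)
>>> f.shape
(3, 3)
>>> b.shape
(2, 2)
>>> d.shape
(3, 2)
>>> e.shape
(11, 11)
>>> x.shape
(11, 11)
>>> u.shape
(11, 37)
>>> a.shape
(2, 3, 5)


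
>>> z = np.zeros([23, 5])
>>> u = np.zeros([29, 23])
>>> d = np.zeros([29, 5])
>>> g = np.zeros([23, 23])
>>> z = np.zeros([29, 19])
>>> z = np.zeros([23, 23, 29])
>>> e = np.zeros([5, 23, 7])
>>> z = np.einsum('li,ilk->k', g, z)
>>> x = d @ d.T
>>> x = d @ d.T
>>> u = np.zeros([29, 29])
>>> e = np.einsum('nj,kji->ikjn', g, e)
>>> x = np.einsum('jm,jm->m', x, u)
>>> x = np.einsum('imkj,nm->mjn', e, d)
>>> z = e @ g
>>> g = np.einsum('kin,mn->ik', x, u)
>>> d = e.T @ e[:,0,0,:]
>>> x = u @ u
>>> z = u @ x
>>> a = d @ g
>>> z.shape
(29, 29)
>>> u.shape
(29, 29)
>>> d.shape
(23, 23, 5, 23)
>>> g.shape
(23, 5)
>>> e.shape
(7, 5, 23, 23)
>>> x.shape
(29, 29)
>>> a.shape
(23, 23, 5, 5)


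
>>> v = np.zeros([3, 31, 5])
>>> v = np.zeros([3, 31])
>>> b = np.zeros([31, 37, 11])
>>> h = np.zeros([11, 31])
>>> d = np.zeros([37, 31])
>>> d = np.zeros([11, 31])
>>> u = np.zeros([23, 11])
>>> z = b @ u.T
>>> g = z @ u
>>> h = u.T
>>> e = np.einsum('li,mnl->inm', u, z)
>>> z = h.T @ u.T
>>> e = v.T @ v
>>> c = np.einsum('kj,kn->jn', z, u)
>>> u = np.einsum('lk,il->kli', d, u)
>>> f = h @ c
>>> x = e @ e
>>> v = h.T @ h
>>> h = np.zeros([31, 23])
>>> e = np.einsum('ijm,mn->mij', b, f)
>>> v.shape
(23, 23)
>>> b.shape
(31, 37, 11)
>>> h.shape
(31, 23)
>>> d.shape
(11, 31)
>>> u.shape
(31, 11, 23)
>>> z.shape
(23, 23)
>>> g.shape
(31, 37, 11)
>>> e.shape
(11, 31, 37)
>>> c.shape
(23, 11)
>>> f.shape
(11, 11)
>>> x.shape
(31, 31)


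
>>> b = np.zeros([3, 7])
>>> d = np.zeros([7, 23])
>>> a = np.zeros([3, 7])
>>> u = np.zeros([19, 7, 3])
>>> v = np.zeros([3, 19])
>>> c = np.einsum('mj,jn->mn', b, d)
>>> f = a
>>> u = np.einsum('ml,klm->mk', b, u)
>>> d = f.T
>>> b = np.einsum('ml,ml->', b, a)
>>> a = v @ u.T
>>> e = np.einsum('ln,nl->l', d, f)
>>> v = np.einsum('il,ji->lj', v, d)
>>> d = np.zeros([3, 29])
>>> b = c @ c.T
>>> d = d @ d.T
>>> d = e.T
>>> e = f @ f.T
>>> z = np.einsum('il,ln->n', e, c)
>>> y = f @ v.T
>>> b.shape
(3, 3)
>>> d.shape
(7,)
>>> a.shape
(3, 3)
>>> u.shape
(3, 19)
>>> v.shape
(19, 7)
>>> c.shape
(3, 23)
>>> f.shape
(3, 7)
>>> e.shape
(3, 3)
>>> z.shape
(23,)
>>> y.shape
(3, 19)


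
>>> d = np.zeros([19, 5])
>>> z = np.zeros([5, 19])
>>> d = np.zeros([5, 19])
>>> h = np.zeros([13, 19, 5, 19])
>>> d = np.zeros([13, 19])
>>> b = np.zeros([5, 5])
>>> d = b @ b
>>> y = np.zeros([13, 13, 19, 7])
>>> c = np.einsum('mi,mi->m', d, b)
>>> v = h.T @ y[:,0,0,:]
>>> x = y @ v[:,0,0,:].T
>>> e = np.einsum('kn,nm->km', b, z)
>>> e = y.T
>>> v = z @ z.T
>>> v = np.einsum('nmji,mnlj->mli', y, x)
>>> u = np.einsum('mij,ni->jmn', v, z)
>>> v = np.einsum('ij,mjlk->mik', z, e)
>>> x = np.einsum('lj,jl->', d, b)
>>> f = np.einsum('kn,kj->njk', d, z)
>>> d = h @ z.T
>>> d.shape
(13, 19, 5, 5)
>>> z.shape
(5, 19)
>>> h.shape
(13, 19, 5, 19)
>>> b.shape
(5, 5)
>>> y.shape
(13, 13, 19, 7)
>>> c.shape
(5,)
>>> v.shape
(7, 5, 13)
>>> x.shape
()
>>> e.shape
(7, 19, 13, 13)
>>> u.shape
(7, 13, 5)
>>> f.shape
(5, 19, 5)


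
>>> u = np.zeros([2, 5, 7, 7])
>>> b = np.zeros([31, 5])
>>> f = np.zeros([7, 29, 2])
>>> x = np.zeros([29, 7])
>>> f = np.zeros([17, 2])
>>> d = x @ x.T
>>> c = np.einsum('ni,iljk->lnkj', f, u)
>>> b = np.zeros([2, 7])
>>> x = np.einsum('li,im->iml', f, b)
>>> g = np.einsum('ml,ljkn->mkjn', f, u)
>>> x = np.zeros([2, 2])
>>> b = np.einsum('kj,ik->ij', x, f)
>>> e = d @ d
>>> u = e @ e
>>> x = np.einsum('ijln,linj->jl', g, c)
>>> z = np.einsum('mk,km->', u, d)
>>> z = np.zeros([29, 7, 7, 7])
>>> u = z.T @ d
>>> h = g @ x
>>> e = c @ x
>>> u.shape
(7, 7, 7, 29)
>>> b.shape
(17, 2)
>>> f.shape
(17, 2)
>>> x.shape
(7, 5)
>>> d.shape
(29, 29)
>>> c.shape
(5, 17, 7, 7)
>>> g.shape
(17, 7, 5, 7)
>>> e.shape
(5, 17, 7, 5)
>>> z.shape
(29, 7, 7, 7)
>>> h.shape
(17, 7, 5, 5)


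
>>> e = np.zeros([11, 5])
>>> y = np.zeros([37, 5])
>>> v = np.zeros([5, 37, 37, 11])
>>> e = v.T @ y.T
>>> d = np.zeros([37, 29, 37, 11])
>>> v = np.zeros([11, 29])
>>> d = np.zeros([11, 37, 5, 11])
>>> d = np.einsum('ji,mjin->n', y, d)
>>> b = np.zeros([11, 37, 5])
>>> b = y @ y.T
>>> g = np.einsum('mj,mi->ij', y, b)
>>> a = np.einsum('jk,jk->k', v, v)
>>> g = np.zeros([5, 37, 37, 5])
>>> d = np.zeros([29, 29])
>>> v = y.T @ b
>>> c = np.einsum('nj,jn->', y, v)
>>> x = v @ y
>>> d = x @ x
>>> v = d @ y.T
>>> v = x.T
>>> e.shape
(11, 37, 37, 37)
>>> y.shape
(37, 5)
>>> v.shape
(5, 5)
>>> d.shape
(5, 5)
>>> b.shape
(37, 37)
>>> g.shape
(5, 37, 37, 5)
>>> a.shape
(29,)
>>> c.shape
()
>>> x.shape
(5, 5)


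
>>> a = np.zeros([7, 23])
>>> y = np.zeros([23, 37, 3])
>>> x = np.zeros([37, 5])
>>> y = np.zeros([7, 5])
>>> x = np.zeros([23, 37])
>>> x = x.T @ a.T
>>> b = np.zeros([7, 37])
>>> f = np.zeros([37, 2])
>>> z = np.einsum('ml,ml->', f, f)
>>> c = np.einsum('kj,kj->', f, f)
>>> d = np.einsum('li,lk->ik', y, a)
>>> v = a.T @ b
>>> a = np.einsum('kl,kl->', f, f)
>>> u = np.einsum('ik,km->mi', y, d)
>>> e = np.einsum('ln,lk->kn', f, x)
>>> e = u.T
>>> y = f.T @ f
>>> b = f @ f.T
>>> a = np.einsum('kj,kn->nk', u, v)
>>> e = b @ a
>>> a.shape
(37, 23)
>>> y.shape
(2, 2)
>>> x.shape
(37, 7)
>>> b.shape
(37, 37)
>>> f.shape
(37, 2)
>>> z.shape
()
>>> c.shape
()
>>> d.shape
(5, 23)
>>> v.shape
(23, 37)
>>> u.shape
(23, 7)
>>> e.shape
(37, 23)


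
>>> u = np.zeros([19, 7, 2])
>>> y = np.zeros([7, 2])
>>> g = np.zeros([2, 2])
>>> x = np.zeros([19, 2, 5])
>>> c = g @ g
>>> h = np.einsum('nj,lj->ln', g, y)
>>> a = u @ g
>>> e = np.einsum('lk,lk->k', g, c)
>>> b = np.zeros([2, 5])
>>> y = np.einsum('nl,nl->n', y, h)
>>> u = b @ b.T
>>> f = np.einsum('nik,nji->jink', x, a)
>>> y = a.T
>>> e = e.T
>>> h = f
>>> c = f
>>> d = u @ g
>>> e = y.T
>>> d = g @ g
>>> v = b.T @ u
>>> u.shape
(2, 2)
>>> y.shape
(2, 7, 19)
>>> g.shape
(2, 2)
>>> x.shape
(19, 2, 5)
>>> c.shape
(7, 2, 19, 5)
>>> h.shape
(7, 2, 19, 5)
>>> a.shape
(19, 7, 2)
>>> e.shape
(19, 7, 2)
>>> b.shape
(2, 5)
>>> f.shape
(7, 2, 19, 5)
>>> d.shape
(2, 2)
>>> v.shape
(5, 2)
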